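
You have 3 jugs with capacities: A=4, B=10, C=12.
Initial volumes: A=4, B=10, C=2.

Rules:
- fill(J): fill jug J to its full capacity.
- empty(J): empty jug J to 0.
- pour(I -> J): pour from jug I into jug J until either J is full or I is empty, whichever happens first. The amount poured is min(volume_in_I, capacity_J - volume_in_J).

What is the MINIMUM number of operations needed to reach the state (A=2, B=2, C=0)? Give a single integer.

Answer: 6

Derivation:
BFS from (A=4, B=10, C=2). One shortest path:
  1. empty(A) -> (A=0 B=10 C=2)
  2. pour(B -> A) -> (A=4 B=6 C=2)
  3. empty(A) -> (A=0 B=6 C=2)
  4. pour(B -> A) -> (A=4 B=2 C=2)
  5. empty(A) -> (A=0 B=2 C=2)
  6. pour(C -> A) -> (A=2 B=2 C=0)
Reached target in 6 moves.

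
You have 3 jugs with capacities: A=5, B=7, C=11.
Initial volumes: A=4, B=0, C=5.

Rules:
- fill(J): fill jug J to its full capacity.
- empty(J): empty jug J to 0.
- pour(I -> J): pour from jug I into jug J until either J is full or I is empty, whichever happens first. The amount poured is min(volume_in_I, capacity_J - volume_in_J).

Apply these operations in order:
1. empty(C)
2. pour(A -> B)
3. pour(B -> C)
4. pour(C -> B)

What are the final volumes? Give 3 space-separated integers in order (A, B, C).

Step 1: empty(C) -> (A=4 B=0 C=0)
Step 2: pour(A -> B) -> (A=0 B=4 C=0)
Step 3: pour(B -> C) -> (A=0 B=0 C=4)
Step 4: pour(C -> B) -> (A=0 B=4 C=0)

Answer: 0 4 0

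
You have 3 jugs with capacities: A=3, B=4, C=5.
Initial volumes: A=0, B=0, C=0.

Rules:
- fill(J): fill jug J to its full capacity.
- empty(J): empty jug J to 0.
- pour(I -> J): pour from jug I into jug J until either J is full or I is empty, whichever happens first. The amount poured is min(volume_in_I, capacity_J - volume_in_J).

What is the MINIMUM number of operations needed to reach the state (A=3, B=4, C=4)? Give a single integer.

BFS from (A=0, B=0, C=0). One shortest path:
  1. fill(A) -> (A=3 B=0 C=0)
  2. fill(B) -> (A=3 B=4 C=0)
  3. pour(B -> C) -> (A=3 B=0 C=4)
  4. fill(B) -> (A=3 B=4 C=4)
Reached target in 4 moves.

Answer: 4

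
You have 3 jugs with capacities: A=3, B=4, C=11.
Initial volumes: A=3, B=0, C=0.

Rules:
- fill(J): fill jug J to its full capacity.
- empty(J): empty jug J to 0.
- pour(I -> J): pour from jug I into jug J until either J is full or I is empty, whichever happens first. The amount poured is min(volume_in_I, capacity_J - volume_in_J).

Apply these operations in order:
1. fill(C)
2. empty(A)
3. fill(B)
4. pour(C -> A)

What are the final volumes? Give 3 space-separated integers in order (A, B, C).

Step 1: fill(C) -> (A=3 B=0 C=11)
Step 2: empty(A) -> (A=0 B=0 C=11)
Step 3: fill(B) -> (A=0 B=4 C=11)
Step 4: pour(C -> A) -> (A=3 B=4 C=8)

Answer: 3 4 8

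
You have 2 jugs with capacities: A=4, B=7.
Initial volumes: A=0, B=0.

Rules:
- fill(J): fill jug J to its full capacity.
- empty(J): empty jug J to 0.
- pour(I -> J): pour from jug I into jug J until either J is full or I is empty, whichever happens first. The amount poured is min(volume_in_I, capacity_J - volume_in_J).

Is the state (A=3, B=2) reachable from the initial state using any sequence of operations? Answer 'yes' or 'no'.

Answer: no

Derivation:
BFS explored all 22 reachable states.
Reachable set includes: (0,0), (0,1), (0,2), (0,3), (0,4), (0,5), (0,6), (0,7), (1,0), (1,7), (2,0), (2,7) ...
Target (A=3, B=2) not in reachable set → no.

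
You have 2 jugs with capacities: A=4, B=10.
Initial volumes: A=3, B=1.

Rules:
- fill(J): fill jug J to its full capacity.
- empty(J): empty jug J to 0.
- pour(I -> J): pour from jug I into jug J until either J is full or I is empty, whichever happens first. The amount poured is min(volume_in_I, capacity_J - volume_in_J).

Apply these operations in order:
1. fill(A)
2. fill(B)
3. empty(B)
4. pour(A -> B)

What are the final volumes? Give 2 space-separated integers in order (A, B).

Answer: 0 4

Derivation:
Step 1: fill(A) -> (A=4 B=1)
Step 2: fill(B) -> (A=4 B=10)
Step 3: empty(B) -> (A=4 B=0)
Step 4: pour(A -> B) -> (A=0 B=4)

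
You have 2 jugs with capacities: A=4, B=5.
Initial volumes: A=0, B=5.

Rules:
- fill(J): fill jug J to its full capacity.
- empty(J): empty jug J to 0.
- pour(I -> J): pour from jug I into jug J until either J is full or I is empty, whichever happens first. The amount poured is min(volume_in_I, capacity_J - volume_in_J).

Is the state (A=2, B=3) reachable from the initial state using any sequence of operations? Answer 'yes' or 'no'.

Answer: no

Derivation:
BFS explored all 18 reachable states.
Reachable set includes: (0,0), (0,1), (0,2), (0,3), (0,4), (0,5), (1,0), (1,5), (2,0), (2,5), (3,0), (3,5) ...
Target (A=2, B=3) not in reachable set → no.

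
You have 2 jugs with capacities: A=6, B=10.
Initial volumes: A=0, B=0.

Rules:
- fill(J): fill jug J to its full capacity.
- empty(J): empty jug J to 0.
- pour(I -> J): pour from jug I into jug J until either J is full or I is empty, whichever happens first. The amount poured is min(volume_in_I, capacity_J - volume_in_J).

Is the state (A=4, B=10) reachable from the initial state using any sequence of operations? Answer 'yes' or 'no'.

BFS from (A=0, B=0):
  1. fill(B) -> (A=0 B=10)
  2. pour(B -> A) -> (A=6 B=4)
  3. empty(A) -> (A=0 B=4)
  4. pour(B -> A) -> (A=4 B=0)
  5. fill(B) -> (A=4 B=10)
Target reached → yes.

Answer: yes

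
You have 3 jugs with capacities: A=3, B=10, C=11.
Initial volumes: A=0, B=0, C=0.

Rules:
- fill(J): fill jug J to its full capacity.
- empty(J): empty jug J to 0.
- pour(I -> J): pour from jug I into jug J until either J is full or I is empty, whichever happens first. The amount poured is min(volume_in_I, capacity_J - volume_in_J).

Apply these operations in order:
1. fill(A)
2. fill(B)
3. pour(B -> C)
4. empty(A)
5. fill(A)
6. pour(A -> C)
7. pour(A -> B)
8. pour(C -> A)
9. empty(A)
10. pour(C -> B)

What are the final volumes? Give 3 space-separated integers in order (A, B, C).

Step 1: fill(A) -> (A=3 B=0 C=0)
Step 2: fill(B) -> (A=3 B=10 C=0)
Step 3: pour(B -> C) -> (A=3 B=0 C=10)
Step 4: empty(A) -> (A=0 B=0 C=10)
Step 5: fill(A) -> (A=3 B=0 C=10)
Step 6: pour(A -> C) -> (A=2 B=0 C=11)
Step 7: pour(A -> B) -> (A=0 B=2 C=11)
Step 8: pour(C -> A) -> (A=3 B=2 C=8)
Step 9: empty(A) -> (A=0 B=2 C=8)
Step 10: pour(C -> B) -> (A=0 B=10 C=0)

Answer: 0 10 0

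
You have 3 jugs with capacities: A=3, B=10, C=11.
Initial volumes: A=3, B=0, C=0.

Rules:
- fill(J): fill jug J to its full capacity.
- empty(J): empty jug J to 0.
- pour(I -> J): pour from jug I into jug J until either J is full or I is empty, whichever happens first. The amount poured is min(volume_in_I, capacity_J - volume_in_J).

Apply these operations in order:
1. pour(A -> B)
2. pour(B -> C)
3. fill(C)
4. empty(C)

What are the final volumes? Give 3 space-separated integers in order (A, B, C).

Answer: 0 0 0

Derivation:
Step 1: pour(A -> B) -> (A=0 B=3 C=0)
Step 2: pour(B -> C) -> (A=0 B=0 C=3)
Step 3: fill(C) -> (A=0 B=0 C=11)
Step 4: empty(C) -> (A=0 B=0 C=0)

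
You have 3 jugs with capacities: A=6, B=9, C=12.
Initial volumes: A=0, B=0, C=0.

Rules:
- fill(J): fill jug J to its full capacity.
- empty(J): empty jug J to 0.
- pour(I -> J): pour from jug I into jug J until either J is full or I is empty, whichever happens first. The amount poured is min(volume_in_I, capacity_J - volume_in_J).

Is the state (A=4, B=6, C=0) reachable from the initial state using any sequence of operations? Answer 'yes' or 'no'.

BFS explored all 54 reachable states.
Reachable set includes: (0,0,0), (0,0,3), (0,0,6), (0,0,9), (0,0,12), (0,3,0), (0,3,3), (0,3,6), (0,3,9), (0,3,12), (0,6,0), (0,6,3) ...
Target (A=4, B=6, C=0) not in reachable set → no.

Answer: no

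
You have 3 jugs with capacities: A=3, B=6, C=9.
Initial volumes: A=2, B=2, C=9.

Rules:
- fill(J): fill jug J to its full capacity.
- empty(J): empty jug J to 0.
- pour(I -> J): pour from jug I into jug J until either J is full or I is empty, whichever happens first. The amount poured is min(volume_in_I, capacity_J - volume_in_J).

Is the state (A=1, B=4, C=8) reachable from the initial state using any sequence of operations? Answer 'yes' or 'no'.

BFS explored all 134 reachable states.
Reachable set includes: (0,0,0), (0,0,1), (0,0,2), (0,0,3), (0,0,4), (0,0,5), (0,0,6), (0,0,7), (0,0,8), (0,0,9), (0,1,0), (0,1,3) ...
Target (A=1, B=4, C=8) not in reachable set → no.

Answer: no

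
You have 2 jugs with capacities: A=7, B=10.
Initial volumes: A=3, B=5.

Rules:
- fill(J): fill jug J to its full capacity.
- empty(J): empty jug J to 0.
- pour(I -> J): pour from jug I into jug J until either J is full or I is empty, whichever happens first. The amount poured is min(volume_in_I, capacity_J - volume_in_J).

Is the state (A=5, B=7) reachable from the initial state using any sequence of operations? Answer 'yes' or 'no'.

BFS explored all 35 reachable states.
Reachable set includes: (0,0), (0,1), (0,2), (0,3), (0,4), (0,5), (0,6), (0,7), (0,8), (0,9), (0,10), (1,0) ...
Target (A=5, B=7) not in reachable set → no.

Answer: no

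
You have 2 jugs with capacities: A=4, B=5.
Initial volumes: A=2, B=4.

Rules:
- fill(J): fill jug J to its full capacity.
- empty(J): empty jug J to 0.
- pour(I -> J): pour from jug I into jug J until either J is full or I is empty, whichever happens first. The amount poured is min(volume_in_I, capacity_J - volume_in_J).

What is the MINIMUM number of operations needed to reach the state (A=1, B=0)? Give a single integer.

Answer: 2

Derivation:
BFS from (A=2, B=4). One shortest path:
  1. pour(A -> B) -> (A=1 B=5)
  2. empty(B) -> (A=1 B=0)
Reached target in 2 moves.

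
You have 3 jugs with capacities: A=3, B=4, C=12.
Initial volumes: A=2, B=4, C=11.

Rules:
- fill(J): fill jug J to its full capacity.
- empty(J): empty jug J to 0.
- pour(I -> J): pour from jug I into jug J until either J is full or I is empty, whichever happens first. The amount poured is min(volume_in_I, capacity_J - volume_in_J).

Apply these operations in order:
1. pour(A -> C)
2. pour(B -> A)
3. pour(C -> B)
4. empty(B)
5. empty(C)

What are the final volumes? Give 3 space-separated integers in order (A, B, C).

Step 1: pour(A -> C) -> (A=1 B=4 C=12)
Step 2: pour(B -> A) -> (A=3 B=2 C=12)
Step 3: pour(C -> B) -> (A=3 B=4 C=10)
Step 4: empty(B) -> (A=3 B=0 C=10)
Step 5: empty(C) -> (A=3 B=0 C=0)

Answer: 3 0 0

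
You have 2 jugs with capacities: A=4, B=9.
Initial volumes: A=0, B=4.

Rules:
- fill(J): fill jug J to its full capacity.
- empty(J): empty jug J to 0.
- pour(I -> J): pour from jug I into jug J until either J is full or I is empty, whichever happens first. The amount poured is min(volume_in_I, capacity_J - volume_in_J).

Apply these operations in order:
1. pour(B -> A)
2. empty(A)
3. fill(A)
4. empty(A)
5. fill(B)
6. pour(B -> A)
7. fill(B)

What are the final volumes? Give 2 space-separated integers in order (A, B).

Step 1: pour(B -> A) -> (A=4 B=0)
Step 2: empty(A) -> (A=0 B=0)
Step 3: fill(A) -> (A=4 B=0)
Step 4: empty(A) -> (A=0 B=0)
Step 5: fill(B) -> (A=0 B=9)
Step 6: pour(B -> A) -> (A=4 B=5)
Step 7: fill(B) -> (A=4 B=9)

Answer: 4 9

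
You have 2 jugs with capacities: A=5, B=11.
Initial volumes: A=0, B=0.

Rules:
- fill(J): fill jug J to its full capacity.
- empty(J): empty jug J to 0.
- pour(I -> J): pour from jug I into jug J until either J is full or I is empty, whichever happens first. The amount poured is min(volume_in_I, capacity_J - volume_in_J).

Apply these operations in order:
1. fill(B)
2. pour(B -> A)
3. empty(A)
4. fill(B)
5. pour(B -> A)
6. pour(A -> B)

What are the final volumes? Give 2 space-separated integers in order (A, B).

Answer: 0 11

Derivation:
Step 1: fill(B) -> (A=0 B=11)
Step 2: pour(B -> A) -> (A=5 B=6)
Step 3: empty(A) -> (A=0 B=6)
Step 4: fill(B) -> (A=0 B=11)
Step 5: pour(B -> A) -> (A=5 B=6)
Step 6: pour(A -> B) -> (A=0 B=11)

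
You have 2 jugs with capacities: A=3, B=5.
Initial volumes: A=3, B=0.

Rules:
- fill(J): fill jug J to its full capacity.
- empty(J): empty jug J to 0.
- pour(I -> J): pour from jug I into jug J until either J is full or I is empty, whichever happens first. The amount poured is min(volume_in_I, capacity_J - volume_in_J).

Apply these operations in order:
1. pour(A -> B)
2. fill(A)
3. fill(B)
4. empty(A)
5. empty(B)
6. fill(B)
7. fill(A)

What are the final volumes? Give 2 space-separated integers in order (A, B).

Step 1: pour(A -> B) -> (A=0 B=3)
Step 2: fill(A) -> (A=3 B=3)
Step 3: fill(B) -> (A=3 B=5)
Step 4: empty(A) -> (A=0 B=5)
Step 5: empty(B) -> (A=0 B=0)
Step 6: fill(B) -> (A=0 B=5)
Step 7: fill(A) -> (A=3 B=5)

Answer: 3 5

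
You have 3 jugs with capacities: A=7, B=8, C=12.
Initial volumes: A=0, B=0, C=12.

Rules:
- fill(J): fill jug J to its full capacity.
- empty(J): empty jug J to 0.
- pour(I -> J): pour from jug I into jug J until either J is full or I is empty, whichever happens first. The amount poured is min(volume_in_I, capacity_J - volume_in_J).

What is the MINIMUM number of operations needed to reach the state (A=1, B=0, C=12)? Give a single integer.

Answer: 4

Derivation:
BFS from (A=0, B=0, C=12). One shortest path:
  1. fill(B) -> (A=0 B=8 C=12)
  2. pour(B -> A) -> (A=7 B=1 C=12)
  3. empty(A) -> (A=0 B=1 C=12)
  4. pour(B -> A) -> (A=1 B=0 C=12)
Reached target in 4 moves.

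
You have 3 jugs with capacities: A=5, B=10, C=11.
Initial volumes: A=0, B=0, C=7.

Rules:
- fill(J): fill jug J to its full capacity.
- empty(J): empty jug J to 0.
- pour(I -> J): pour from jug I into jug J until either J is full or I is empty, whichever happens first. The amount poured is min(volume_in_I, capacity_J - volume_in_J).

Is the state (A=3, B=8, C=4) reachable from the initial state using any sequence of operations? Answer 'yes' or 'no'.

Answer: no

Derivation:
BFS explored all 432 reachable states.
Reachable set includes: (0,0,0), (0,0,1), (0,0,2), (0,0,3), (0,0,4), (0,0,5), (0,0,6), (0,0,7), (0,0,8), (0,0,9), (0,0,10), (0,0,11) ...
Target (A=3, B=8, C=4) not in reachable set → no.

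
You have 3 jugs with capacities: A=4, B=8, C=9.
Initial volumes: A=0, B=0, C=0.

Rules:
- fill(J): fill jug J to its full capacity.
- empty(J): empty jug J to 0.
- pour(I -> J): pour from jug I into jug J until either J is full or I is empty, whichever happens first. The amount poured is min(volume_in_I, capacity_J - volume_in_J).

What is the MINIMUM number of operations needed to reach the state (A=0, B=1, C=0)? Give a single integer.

Answer: 4

Derivation:
BFS from (A=0, B=0, C=0). One shortest path:
  1. fill(C) -> (A=0 B=0 C=9)
  2. pour(C -> B) -> (A=0 B=8 C=1)
  3. empty(B) -> (A=0 B=0 C=1)
  4. pour(C -> B) -> (A=0 B=1 C=0)
Reached target in 4 moves.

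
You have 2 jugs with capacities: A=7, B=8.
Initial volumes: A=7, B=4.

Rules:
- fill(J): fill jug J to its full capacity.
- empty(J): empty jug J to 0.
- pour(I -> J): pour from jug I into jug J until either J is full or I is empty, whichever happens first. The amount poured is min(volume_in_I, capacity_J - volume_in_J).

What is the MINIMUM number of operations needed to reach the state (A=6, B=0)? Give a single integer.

Answer: 5

Derivation:
BFS from (A=7, B=4). One shortest path:
  1. empty(B) -> (A=7 B=0)
  2. pour(A -> B) -> (A=0 B=7)
  3. fill(A) -> (A=7 B=7)
  4. pour(A -> B) -> (A=6 B=8)
  5. empty(B) -> (A=6 B=0)
Reached target in 5 moves.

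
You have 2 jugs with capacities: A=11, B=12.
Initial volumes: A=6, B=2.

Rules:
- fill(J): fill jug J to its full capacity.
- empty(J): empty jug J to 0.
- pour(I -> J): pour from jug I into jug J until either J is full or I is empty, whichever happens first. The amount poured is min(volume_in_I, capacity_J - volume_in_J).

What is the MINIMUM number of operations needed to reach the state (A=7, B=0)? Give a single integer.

BFS from (A=6, B=2). One shortest path:
  1. fill(B) -> (A=6 B=12)
  2. pour(B -> A) -> (A=11 B=7)
  3. empty(A) -> (A=0 B=7)
  4. pour(B -> A) -> (A=7 B=0)
Reached target in 4 moves.

Answer: 4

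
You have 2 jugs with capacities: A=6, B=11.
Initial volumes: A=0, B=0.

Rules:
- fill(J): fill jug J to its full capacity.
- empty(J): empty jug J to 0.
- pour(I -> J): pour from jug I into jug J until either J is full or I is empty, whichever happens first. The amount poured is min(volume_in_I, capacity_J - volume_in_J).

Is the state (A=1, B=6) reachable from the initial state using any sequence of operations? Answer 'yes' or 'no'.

Answer: no

Derivation:
BFS explored all 34 reachable states.
Reachable set includes: (0,0), (0,1), (0,2), (0,3), (0,4), (0,5), (0,6), (0,7), (0,8), (0,9), (0,10), (0,11) ...
Target (A=1, B=6) not in reachable set → no.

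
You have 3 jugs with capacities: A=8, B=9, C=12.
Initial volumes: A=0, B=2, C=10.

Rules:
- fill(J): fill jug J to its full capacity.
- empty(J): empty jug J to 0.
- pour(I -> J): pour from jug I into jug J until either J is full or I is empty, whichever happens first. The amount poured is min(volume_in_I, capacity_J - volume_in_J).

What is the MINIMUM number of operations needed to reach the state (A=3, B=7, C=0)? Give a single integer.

BFS from (A=0, B=2, C=10). One shortest path:
  1. fill(A) -> (A=8 B=2 C=10)
  2. empty(B) -> (A=8 B=0 C=10)
  3. pour(A -> C) -> (A=6 B=0 C=12)
  4. pour(C -> B) -> (A=6 B=9 C=3)
  5. pour(B -> A) -> (A=8 B=7 C=3)
  6. empty(A) -> (A=0 B=7 C=3)
  7. pour(C -> A) -> (A=3 B=7 C=0)
Reached target in 7 moves.

Answer: 7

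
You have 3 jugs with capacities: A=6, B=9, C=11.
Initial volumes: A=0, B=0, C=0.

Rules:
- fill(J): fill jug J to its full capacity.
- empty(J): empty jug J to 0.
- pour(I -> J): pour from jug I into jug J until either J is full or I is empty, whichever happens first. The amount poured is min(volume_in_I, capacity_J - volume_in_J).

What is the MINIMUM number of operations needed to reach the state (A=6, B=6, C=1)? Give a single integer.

BFS from (A=0, B=0, C=0). One shortest path:
  1. fill(C) -> (A=0 B=0 C=11)
  2. pour(C -> A) -> (A=6 B=0 C=5)
  3. pour(C -> B) -> (A=6 B=5 C=0)
  4. fill(C) -> (A=6 B=5 C=11)
  5. pour(C -> B) -> (A=6 B=9 C=7)
  6. empty(B) -> (A=6 B=0 C=7)
  7. pour(A -> B) -> (A=0 B=6 C=7)
  8. pour(C -> A) -> (A=6 B=6 C=1)
Reached target in 8 moves.

Answer: 8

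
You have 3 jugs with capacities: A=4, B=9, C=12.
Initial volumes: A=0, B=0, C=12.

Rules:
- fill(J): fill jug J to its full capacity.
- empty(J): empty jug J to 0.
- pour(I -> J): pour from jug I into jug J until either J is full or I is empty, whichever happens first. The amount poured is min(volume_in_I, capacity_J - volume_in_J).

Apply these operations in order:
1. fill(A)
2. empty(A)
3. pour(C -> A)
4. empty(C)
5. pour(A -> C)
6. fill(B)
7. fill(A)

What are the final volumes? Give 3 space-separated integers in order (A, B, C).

Answer: 4 9 4

Derivation:
Step 1: fill(A) -> (A=4 B=0 C=12)
Step 2: empty(A) -> (A=0 B=0 C=12)
Step 3: pour(C -> A) -> (A=4 B=0 C=8)
Step 4: empty(C) -> (A=4 B=0 C=0)
Step 5: pour(A -> C) -> (A=0 B=0 C=4)
Step 6: fill(B) -> (A=0 B=9 C=4)
Step 7: fill(A) -> (A=4 B=9 C=4)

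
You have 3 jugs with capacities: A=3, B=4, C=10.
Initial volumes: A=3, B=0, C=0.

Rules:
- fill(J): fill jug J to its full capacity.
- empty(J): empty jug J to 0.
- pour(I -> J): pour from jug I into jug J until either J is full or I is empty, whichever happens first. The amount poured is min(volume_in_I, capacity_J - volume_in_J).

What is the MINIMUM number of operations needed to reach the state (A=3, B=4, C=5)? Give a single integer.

BFS from (A=3, B=0, C=0). One shortest path:
  1. fill(C) -> (A=3 B=0 C=10)
  2. pour(A -> B) -> (A=0 B=3 C=10)
  3. fill(A) -> (A=3 B=3 C=10)
  4. pour(C -> B) -> (A=3 B=4 C=9)
  5. empty(B) -> (A=3 B=0 C=9)
  6. pour(C -> B) -> (A=3 B=4 C=5)
Reached target in 6 moves.

Answer: 6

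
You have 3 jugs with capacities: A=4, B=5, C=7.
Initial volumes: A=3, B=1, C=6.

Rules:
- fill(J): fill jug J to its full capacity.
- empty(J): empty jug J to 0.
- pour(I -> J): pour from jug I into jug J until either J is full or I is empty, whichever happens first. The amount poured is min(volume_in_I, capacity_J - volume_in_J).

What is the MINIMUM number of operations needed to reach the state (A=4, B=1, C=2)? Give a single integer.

Answer: 2

Derivation:
BFS from (A=3, B=1, C=6). One shortest path:
  1. empty(A) -> (A=0 B=1 C=6)
  2. pour(C -> A) -> (A=4 B=1 C=2)
Reached target in 2 moves.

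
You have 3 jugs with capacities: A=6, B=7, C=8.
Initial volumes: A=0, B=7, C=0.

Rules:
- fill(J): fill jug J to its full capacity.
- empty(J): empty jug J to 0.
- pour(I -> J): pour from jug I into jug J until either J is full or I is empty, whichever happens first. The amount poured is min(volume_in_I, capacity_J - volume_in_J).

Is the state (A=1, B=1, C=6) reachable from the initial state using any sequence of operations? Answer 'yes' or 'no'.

BFS explored all 294 reachable states.
Reachable set includes: (0,0,0), (0,0,1), (0,0,2), (0,0,3), (0,0,4), (0,0,5), (0,0,6), (0,0,7), (0,0,8), (0,1,0), (0,1,1), (0,1,2) ...
Target (A=1, B=1, C=6) not in reachable set → no.

Answer: no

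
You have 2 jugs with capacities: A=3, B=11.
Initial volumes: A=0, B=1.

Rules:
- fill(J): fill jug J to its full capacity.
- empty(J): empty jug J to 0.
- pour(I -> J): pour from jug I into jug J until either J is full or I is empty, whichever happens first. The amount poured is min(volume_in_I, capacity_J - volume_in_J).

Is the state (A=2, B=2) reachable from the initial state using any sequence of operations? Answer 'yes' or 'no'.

BFS explored all 28 reachable states.
Reachable set includes: (0,0), (0,1), (0,2), (0,3), (0,4), (0,5), (0,6), (0,7), (0,8), (0,9), (0,10), (0,11) ...
Target (A=2, B=2) not in reachable set → no.

Answer: no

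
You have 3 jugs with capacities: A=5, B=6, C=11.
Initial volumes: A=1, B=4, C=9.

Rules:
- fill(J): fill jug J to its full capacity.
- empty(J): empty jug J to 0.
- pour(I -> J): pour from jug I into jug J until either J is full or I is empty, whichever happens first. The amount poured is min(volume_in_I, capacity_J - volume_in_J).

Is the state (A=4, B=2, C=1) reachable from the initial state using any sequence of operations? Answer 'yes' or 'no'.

Answer: no

Derivation:
BFS explored all 305 reachable states.
Reachable set includes: (0,0,0), (0,0,1), (0,0,2), (0,0,3), (0,0,4), (0,0,5), (0,0,6), (0,0,7), (0,0,8), (0,0,9), (0,0,10), (0,0,11) ...
Target (A=4, B=2, C=1) not in reachable set → no.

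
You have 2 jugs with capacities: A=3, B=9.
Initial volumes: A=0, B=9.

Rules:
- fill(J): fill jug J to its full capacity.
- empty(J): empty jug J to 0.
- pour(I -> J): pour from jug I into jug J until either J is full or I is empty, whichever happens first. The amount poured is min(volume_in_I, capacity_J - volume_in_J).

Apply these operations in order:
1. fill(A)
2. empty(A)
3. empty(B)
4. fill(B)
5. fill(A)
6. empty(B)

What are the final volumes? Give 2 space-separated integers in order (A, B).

Answer: 3 0

Derivation:
Step 1: fill(A) -> (A=3 B=9)
Step 2: empty(A) -> (A=0 B=9)
Step 3: empty(B) -> (A=0 B=0)
Step 4: fill(B) -> (A=0 B=9)
Step 5: fill(A) -> (A=3 B=9)
Step 6: empty(B) -> (A=3 B=0)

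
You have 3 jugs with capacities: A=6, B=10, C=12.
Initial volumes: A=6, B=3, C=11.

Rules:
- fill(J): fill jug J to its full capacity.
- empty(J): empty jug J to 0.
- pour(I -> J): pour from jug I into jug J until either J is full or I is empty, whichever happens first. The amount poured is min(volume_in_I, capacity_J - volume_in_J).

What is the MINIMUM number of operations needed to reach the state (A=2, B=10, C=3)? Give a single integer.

Answer: 5

Derivation:
BFS from (A=6, B=3, C=11). One shortest path:
  1. empty(C) -> (A=6 B=3 C=0)
  2. pour(B -> C) -> (A=6 B=0 C=3)
  3. pour(A -> B) -> (A=0 B=6 C=3)
  4. fill(A) -> (A=6 B=6 C=3)
  5. pour(A -> B) -> (A=2 B=10 C=3)
Reached target in 5 moves.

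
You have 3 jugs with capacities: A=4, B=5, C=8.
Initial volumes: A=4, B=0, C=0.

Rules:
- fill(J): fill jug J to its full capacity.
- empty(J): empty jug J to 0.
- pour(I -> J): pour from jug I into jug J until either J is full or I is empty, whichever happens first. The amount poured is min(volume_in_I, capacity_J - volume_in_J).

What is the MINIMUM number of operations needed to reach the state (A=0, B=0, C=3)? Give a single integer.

Answer: 4

Derivation:
BFS from (A=4, B=0, C=0). One shortest path:
  1. empty(A) -> (A=0 B=0 C=0)
  2. fill(C) -> (A=0 B=0 C=8)
  3. pour(C -> B) -> (A=0 B=5 C=3)
  4. empty(B) -> (A=0 B=0 C=3)
Reached target in 4 moves.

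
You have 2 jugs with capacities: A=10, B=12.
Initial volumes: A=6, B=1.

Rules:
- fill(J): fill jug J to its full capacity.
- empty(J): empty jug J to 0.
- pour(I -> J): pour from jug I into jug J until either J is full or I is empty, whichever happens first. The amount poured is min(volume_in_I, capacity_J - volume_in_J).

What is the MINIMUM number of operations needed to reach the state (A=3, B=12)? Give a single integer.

Answer: 7

Derivation:
BFS from (A=6, B=1). One shortest path:
  1. empty(A) -> (A=0 B=1)
  2. pour(B -> A) -> (A=1 B=0)
  3. fill(B) -> (A=1 B=12)
  4. pour(B -> A) -> (A=10 B=3)
  5. empty(A) -> (A=0 B=3)
  6. pour(B -> A) -> (A=3 B=0)
  7. fill(B) -> (A=3 B=12)
Reached target in 7 moves.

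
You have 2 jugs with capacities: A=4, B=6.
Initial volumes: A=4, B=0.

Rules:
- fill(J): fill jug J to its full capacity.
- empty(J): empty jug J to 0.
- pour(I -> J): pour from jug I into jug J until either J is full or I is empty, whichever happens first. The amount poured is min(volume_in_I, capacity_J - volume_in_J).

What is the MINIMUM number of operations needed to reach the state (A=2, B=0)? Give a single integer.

Answer: 4

Derivation:
BFS from (A=4, B=0). One shortest path:
  1. pour(A -> B) -> (A=0 B=4)
  2. fill(A) -> (A=4 B=4)
  3. pour(A -> B) -> (A=2 B=6)
  4. empty(B) -> (A=2 B=0)
Reached target in 4 moves.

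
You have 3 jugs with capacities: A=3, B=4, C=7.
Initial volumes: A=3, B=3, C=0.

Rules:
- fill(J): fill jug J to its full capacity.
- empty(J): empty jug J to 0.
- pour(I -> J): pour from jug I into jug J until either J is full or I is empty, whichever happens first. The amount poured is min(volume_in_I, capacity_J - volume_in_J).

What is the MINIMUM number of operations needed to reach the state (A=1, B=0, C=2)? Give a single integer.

BFS from (A=3, B=3, C=0). One shortest path:
  1. pour(A -> B) -> (A=2 B=4 C=0)
  2. pour(A -> C) -> (A=0 B=4 C=2)
  3. pour(B -> A) -> (A=3 B=1 C=2)
  4. empty(A) -> (A=0 B=1 C=2)
  5. pour(B -> A) -> (A=1 B=0 C=2)
Reached target in 5 moves.

Answer: 5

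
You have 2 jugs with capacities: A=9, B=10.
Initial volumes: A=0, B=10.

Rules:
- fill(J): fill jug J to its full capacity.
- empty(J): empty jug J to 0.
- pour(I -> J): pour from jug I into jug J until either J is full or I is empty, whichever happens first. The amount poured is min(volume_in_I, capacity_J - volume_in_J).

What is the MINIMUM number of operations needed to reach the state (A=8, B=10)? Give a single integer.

Answer: 5

Derivation:
BFS from (A=0, B=10). One shortest path:
  1. fill(A) -> (A=9 B=10)
  2. empty(B) -> (A=9 B=0)
  3. pour(A -> B) -> (A=0 B=9)
  4. fill(A) -> (A=9 B=9)
  5. pour(A -> B) -> (A=8 B=10)
Reached target in 5 moves.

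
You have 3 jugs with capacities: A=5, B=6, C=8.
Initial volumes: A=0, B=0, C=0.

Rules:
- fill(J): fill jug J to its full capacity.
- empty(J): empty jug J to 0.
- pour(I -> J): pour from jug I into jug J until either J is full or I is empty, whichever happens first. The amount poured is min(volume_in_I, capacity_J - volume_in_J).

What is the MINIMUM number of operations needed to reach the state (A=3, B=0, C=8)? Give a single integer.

Answer: 4

Derivation:
BFS from (A=0, B=0, C=0). One shortest path:
  1. fill(A) -> (A=5 B=0 C=0)
  2. fill(B) -> (A=5 B=6 C=0)
  3. pour(B -> C) -> (A=5 B=0 C=6)
  4. pour(A -> C) -> (A=3 B=0 C=8)
Reached target in 4 moves.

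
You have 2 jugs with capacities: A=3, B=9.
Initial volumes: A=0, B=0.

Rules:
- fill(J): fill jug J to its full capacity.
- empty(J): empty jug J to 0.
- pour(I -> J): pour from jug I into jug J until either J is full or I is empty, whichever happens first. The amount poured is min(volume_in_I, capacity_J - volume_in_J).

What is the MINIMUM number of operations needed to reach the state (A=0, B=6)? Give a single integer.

BFS from (A=0, B=0). One shortest path:
  1. fill(B) -> (A=0 B=9)
  2. pour(B -> A) -> (A=3 B=6)
  3. empty(A) -> (A=0 B=6)
Reached target in 3 moves.

Answer: 3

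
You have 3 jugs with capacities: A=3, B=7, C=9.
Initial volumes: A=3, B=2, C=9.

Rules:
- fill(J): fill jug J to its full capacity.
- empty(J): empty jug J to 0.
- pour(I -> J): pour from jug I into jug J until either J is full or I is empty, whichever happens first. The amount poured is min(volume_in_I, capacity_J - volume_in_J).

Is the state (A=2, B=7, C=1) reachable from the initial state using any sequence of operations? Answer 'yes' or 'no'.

BFS from (A=3, B=2, C=9):
  1. pour(C -> B) -> (A=3 B=7 C=4)
  2. empty(B) -> (A=3 B=0 C=4)
  3. pour(A -> B) -> (A=0 B=3 C=4)
  4. fill(A) -> (A=3 B=3 C=4)
  5. pour(A -> B) -> (A=0 B=6 C=4)
  6. pour(C -> A) -> (A=3 B=6 C=1)
  7. pour(A -> B) -> (A=2 B=7 C=1)
Target reached → yes.

Answer: yes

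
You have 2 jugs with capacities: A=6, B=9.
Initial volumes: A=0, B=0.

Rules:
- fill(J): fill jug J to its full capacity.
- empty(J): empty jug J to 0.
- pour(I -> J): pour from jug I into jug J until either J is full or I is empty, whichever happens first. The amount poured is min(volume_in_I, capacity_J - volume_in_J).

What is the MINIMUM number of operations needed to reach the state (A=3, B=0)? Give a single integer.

BFS from (A=0, B=0). One shortest path:
  1. fill(B) -> (A=0 B=9)
  2. pour(B -> A) -> (A=6 B=3)
  3. empty(A) -> (A=0 B=3)
  4. pour(B -> A) -> (A=3 B=0)
Reached target in 4 moves.

Answer: 4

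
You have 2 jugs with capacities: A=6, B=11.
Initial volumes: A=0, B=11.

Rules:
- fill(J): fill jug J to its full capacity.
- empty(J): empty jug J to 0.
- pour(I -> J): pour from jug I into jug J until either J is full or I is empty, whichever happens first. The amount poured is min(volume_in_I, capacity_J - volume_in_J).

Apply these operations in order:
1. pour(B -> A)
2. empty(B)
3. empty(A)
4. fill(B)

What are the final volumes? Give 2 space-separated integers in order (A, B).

Step 1: pour(B -> A) -> (A=6 B=5)
Step 2: empty(B) -> (A=6 B=0)
Step 3: empty(A) -> (A=0 B=0)
Step 4: fill(B) -> (A=0 B=11)

Answer: 0 11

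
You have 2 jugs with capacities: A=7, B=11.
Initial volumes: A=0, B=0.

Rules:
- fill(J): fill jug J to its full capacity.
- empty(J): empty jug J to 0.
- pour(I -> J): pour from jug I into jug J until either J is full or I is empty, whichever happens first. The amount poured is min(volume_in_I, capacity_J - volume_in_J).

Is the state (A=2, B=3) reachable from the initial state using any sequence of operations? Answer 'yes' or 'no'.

BFS explored all 36 reachable states.
Reachable set includes: (0,0), (0,1), (0,2), (0,3), (0,4), (0,5), (0,6), (0,7), (0,8), (0,9), (0,10), (0,11) ...
Target (A=2, B=3) not in reachable set → no.

Answer: no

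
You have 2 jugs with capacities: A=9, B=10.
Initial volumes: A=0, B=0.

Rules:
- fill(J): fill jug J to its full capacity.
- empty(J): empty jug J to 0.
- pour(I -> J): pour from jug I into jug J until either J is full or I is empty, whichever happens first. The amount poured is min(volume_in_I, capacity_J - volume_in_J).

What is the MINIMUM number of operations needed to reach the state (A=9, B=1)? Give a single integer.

BFS from (A=0, B=0). One shortest path:
  1. fill(B) -> (A=0 B=10)
  2. pour(B -> A) -> (A=9 B=1)
Reached target in 2 moves.

Answer: 2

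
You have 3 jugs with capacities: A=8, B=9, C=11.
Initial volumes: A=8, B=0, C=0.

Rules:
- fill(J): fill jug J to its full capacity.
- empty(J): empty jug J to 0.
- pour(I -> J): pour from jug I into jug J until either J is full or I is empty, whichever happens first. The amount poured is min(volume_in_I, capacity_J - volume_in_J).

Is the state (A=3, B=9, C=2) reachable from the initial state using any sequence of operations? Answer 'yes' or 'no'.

Answer: yes

Derivation:
BFS from (A=8, B=0, C=0):
  1. empty(A) -> (A=0 B=0 C=0)
  2. fill(C) -> (A=0 B=0 C=11)
  3. pour(C -> A) -> (A=8 B=0 C=3)
  4. empty(A) -> (A=0 B=0 C=3)
  5. pour(C -> A) -> (A=3 B=0 C=0)
  6. fill(C) -> (A=3 B=0 C=11)
  7. pour(C -> B) -> (A=3 B=9 C=2)
Target reached → yes.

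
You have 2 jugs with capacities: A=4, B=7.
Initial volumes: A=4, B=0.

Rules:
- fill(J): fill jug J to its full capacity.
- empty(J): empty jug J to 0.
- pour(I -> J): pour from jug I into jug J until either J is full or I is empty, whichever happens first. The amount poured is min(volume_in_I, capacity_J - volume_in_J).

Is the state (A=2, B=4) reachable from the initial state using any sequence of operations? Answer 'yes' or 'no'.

Answer: no

Derivation:
BFS explored all 22 reachable states.
Reachable set includes: (0,0), (0,1), (0,2), (0,3), (0,4), (0,5), (0,6), (0,7), (1,0), (1,7), (2,0), (2,7) ...
Target (A=2, B=4) not in reachable set → no.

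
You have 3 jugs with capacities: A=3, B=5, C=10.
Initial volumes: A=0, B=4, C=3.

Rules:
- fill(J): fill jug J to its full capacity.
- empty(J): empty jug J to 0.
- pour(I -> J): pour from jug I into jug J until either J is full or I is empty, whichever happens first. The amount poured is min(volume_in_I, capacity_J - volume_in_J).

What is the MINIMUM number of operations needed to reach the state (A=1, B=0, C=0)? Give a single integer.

Answer: 4

Derivation:
BFS from (A=0, B=4, C=3). One shortest path:
  1. empty(C) -> (A=0 B=4 C=0)
  2. pour(B -> A) -> (A=3 B=1 C=0)
  3. empty(A) -> (A=0 B=1 C=0)
  4. pour(B -> A) -> (A=1 B=0 C=0)
Reached target in 4 moves.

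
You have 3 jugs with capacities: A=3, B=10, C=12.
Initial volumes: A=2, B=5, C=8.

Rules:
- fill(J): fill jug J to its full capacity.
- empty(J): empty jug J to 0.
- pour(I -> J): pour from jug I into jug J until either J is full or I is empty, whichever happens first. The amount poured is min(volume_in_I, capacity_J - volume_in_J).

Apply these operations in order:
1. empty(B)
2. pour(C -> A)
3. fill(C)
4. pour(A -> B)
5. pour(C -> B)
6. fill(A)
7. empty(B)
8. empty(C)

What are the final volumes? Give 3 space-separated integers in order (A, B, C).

Step 1: empty(B) -> (A=2 B=0 C=8)
Step 2: pour(C -> A) -> (A=3 B=0 C=7)
Step 3: fill(C) -> (A=3 B=0 C=12)
Step 4: pour(A -> B) -> (A=0 B=3 C=12)
Step 5: pour(C -> B) -> (A=0 B=10 C=5)
Step 6: fill(A) -> (A=3 B=10 C=5)
Step 7: empty(B) -> (A=3 B=0 C=5)
Step 8: empty(C) -> (A=3 B=0 C=0)

Answer: 3 0 0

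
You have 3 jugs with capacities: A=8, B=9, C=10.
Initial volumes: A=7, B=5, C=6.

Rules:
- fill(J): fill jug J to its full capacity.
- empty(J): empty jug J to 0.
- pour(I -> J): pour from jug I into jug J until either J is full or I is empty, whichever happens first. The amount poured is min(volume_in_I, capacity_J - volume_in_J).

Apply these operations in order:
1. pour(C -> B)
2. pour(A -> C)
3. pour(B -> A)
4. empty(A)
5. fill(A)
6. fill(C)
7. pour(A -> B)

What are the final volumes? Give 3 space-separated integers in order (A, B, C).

Step 1: pour(C -> B) -> (A=7 B=9 C=2)
Step 2: pour(A -> C) -> (A=0 B=9 C=9)
Step 3: pour(B -> A) -> (A=8 B=1 C=9)
Step 4: empty(A) -> (A=0 B=1 C=9)
Step 5: fill(A) -> (A=8 B=1 C=9)
Step 6: fill(C) -> (A=8 B=1 C=10)
Step 7: pour(A -> B) -> (A=0 B=9 C=10)

Answer: 0 9 10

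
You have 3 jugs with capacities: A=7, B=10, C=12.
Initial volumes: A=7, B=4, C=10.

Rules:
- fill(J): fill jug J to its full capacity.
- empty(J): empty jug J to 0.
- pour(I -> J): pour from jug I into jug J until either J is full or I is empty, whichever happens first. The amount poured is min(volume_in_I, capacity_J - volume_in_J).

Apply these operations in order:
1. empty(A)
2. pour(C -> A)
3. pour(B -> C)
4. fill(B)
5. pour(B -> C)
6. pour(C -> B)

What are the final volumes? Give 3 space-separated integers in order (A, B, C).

Answer: 7 10 7

Derivation:
Step 1: empty(A) -> (A=0 B=4 C=10)
Step 2: pour(C -> A) -> (A=7 B=4 C=3)
Step 3: pour(B -> C) -> (A=7 B=0 C=7)
Step 4: fill(B) -> (A=7 B=10 C=7)
Step 5: pour(B -> C) -> (A=7 B=5 C=12)
Step 6: pour(C -> B) -> (A=7 B=10 C=7)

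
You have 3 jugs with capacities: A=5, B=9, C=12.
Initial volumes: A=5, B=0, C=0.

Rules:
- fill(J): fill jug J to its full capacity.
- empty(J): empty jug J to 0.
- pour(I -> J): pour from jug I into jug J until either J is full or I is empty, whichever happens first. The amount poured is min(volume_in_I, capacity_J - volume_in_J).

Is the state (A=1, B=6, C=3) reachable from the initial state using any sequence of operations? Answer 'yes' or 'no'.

Answer: no

Derivation:
BFS explored all 428 reachable states.
Reachable set includes: (0,0,0), (0,0,1), (0,0,2), (0,0,3), (0,0,4), (0,0,5), (0,0,6), (0,0,7), (0,0,8), (0,0,9), (0,0,10), (0,0,11) ...
Target (A=1, B=6, C=3) not in reachable set → no.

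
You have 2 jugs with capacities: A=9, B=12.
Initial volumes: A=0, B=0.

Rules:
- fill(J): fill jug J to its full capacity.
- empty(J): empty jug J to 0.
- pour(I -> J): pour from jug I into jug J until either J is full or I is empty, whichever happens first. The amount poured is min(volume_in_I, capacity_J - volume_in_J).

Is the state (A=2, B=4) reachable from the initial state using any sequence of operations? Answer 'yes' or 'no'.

BFS explored all 14 reachable states.
Reachable set includes: (0,0), (0,3), (0,6), (0,9), (0,12), (3,0), (3,12), (6,0), (6,12), (9,0), (9,3), (9,6) ...
Target (A=2, B=4) not in reachable set → no.

Answer: no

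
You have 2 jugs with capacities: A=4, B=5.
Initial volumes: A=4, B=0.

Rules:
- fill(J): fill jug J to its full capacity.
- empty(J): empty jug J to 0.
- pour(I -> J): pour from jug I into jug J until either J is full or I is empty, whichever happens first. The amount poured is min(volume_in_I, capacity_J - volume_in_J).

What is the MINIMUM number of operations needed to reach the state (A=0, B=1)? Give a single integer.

Answer: 4

Derivation:
BFS from (A=4, B=0). One shortest path:
  1. empty(A) -> (A=0 B=0)
  2. fill(B) -> (A=0 B=5)
  3. pour(B -> A) -> (A=4 B=1)
  4. empty(A) -> (A=0 B=1)
Reached target in 4 moves.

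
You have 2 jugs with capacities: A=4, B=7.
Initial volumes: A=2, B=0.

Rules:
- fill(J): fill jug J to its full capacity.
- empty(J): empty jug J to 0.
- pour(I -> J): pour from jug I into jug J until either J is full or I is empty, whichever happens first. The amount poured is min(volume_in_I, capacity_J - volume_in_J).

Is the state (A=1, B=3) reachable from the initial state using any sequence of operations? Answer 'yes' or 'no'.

BFS explored all 22 reachable states.
Reachable set includes: (0,0), (0,1), (0,2), (0,3), (0,4), (0,5), (0,6), (0,7), (1,0), (1,7), (2,0), (2,7) ...
Target (A=1, B=3) not in reachable set → no.

Answer: no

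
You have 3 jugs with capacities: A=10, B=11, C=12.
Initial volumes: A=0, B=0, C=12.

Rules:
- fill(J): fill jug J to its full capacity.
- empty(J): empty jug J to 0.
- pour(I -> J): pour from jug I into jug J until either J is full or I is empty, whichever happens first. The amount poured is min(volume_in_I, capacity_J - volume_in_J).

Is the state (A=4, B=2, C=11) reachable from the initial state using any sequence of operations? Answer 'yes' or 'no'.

BFS explored all 726 reachable states.
Reachable set includes: (0,0,0), (0,0,1), (0,0,2), (0,0,3), (0,0,4), (0,0,5), (0,0,6), (0,0,7), (0,0,8), (0,0,9), (0,0,10), (0,0,11) ...
Target (A=4, B=2, C=11) not in reachable set → no.

Answer: no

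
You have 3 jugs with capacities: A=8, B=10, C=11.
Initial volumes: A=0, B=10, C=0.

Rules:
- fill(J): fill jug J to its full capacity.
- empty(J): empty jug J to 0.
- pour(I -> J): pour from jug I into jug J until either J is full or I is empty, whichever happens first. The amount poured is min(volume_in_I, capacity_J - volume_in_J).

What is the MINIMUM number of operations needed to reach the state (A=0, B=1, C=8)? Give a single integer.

Answer: 6

Derivation:
BFS from (A=0, B=10, C=0). One shortest path:
  1. pour(B -> A) -> (A=8 B=2 C=0)
  2. pour(B -> C) -> (A=8 B=0 C=2)
  3. fill(B) -> (A=8 B=10 C=2)
  4. pour(B -> C) -> (A=8 B=1 C=11)
  5. empty(C) -> (A=8 B=1 C=0)
  6. pour(A -> C) -> (A=0 B=1 C=8)
Reached target in 6 moves.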